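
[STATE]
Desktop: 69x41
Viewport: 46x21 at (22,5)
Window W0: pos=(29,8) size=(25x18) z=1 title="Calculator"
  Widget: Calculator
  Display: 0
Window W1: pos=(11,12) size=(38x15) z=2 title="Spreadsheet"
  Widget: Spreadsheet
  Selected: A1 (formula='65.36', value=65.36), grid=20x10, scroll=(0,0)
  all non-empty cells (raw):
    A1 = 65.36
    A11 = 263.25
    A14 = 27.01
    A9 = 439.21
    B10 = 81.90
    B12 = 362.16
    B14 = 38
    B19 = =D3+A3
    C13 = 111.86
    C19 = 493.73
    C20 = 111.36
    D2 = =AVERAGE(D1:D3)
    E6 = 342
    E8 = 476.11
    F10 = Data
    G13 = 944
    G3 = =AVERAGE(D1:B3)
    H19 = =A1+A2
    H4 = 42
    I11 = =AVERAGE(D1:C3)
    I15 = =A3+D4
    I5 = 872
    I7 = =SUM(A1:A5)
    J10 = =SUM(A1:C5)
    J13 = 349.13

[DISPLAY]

                                              
                                              
                                              
       ┏━━━━━━━━━━━━━━━━━━━━━━━┓              
       ┃ Calculator            ┃              
       ┠───────────────────────┨              
       ┃                      0┃              
━━━━━━━━━━━━━━━━━━━━━━━━━━┓    ┃              
et                        ┃    ┃              
──────────────────────────┨    ┃              
                          ┃    ┃              
     B       C       D    ┃    ┃              
--------------------------┃    ┃              
6]       0       0       0┃    ┃              
 0       0       0#CIRC!  ┃    ┃              
 0       0       0       0┃    ┃              
 0       0       0       0┃    ┃              
 0       0       0       0┃    ┃              
 0       0       0       0┃    ┃              
 0       0       0       0┃    ┃              
 0       0       0       0┃━━━━┛              


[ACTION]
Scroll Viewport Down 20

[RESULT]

 0       0       0       0┃    ┃              
 0       0       0       0┃    ┃              
 0       0       0       0┃    ┃              
 0       0       0       0┃    ┃              
 0       0       0       0┃    ┃              
 0       0       0       0┃━━━━┛              
━━━━━━━━━━━━━━━━━━━━━━━━━━┛                   
                                              
                                              
                                              
                                              
                                              
                                              
                                              
                                              
                                              
                                              
                                              
                                              
                                              
                                              


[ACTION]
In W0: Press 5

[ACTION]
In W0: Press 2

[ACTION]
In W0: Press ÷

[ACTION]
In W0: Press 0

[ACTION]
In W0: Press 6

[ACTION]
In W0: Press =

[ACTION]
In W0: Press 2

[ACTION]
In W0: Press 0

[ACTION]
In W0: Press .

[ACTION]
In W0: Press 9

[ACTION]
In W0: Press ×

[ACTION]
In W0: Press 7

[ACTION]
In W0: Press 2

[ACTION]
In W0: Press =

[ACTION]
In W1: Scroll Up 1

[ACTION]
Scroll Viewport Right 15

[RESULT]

0       0       0       0┃    ┃               
0       0       0       0┃    ┃               
0       0       0       0┃    ┃               
0       0       0       0┃    ┃               
0       0       0       0┃    ┃               
0       0       0       0┃━━━━┛               
━━━━━━━━━━━━━━━━━━━━━━━━━┛                    
                                              
                                              
                                              
                                              
                                              
                                              
                                              
                                              
                                              
                                              
                                              
                                              
                                              
                                              


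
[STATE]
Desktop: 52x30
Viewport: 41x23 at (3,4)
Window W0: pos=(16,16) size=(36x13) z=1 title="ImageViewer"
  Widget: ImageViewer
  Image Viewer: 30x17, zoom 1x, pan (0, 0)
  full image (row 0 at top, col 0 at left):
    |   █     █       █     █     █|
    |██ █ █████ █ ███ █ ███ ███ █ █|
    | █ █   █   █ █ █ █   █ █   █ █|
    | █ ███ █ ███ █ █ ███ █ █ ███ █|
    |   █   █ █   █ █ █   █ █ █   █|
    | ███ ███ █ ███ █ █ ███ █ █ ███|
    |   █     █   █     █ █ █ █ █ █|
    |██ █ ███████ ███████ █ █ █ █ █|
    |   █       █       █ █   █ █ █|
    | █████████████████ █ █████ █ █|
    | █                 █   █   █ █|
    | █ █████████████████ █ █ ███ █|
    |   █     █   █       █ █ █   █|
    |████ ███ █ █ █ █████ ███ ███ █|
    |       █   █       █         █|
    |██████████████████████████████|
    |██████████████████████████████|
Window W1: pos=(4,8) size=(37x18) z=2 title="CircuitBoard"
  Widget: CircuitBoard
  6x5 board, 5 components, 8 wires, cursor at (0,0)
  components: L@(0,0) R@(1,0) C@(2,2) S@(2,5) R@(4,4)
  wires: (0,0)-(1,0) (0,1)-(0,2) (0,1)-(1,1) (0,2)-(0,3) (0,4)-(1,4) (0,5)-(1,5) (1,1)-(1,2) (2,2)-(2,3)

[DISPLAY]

                                         
                                         
                                         
                                         
 ┏━━━━━━━━━━━━━━━━━━━━━━━━━━━━━━━━━━━┓   
 ┃ CircuitBoard                      ┃   
 ┠───────────────────────────────────┨   
 ┃   0 1 2 3 4 5                     ┃   
 ┃0  [L]  · ─ · ─ ·   ·   ·          ┃   
 ┃    │   │           │   │          ┃   
 ┃1   R   · ─ ·       ·   ·          ┃   
 ┃                                   ┃   
 ┃2           C ─ ·       S          ┃━━━
 ┃                                   ┃   
 ┃3                                  ┃───
 ┃                                   ┃   
 ┃4                   R              ┃██ 
 ┃Cursor: (0,0)                      ┃   
 ┃                                   ┃ ██
 ┃                                   ┃ █ 
 ┃                                   ┃ █ 
 ┗━━━━━━━━━━━━━━━━━━━━━━━━━━━━━━━━━━━┛ █ 
             ┃██ █ ███████ ███████ █ █ █ 


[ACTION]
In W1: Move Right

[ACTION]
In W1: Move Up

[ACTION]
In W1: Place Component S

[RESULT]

                                         
                                         
                                         
                                         
 ┏━━━━━━━━━━━━━━━━━━━━━━━━━━━━━━━━━━━┓   
 ┃ CircuitBoard                      ┃   
 ┠───────────────────────────────────┨   
 ┃   0 1 2 3 4 5                     ┃   
 ┃0   L  [S]─ · ─ ·   ·   ·          ┃   
 ┃    │   │           │   │          ┃   
 ┃1   R   · ─ ·       ·   ·          ┃   
 ┃                                   ┃   
 ┃2           C ─ ·       S          ┃━━━
 ┃                                   ┃   
 ┃3                                  ┃───
 ┃                                   ┃   
 ┃4                   R              ┃██ 
 ┃Cursor: (0,1)                      ┃   
 ┃                                   ┃ ██
 ┃                                   ┃ █ 
 ┃                                   ┃ █ 
 ┗━━━━━━━━━━━━━━━━━━━━━━━━━━━━━━━━━━━┛ █ 
             ┃██ █ ███████ ███████ █ █ █ 


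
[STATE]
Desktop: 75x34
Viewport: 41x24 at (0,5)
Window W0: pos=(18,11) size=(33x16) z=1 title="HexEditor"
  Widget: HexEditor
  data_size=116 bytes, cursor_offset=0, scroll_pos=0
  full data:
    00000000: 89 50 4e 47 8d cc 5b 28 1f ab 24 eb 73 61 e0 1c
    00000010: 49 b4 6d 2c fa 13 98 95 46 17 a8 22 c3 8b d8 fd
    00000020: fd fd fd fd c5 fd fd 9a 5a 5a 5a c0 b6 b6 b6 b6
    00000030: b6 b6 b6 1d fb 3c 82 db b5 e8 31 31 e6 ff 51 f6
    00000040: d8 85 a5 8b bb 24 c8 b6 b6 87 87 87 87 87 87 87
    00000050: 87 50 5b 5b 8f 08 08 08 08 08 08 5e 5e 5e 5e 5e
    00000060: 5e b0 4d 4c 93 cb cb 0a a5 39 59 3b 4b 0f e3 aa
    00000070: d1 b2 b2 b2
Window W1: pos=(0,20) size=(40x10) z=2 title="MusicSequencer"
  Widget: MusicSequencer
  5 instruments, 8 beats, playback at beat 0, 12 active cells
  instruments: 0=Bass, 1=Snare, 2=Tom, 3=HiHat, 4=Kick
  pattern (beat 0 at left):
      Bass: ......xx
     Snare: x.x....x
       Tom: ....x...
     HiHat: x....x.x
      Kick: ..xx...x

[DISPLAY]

                                         
                                         
                                         
                                         
                                         
                                         
                  ┏━━━━━━━━━━━━━━━━━━━━━━
                  ┃ HexEditor            
                  ┠──────────────────────
                  ┃00000000  89 50 4e 47 
                  ┃00000010  49 b4 6d 2c 
                  ┃00000020  fd fd fd fd 
                  ┃00000030  b6 b6 b6 1d 
                  ┃00000040  d8 85 a5 8b 
                  ┃00000050  87 50 5b 5b 
┏━━━━━━━━━━━━━━━━━━━━━━━━━━━━━━━━━━━━━━┓ 
┃ MusicSequencer                       ┃ 
┠──────────────────────────────────────┨ 
┃      ▼1234567                        ┃ 
┃  Bass······██                        ┃ 
┃ Snare█·█····█                        ┃ 
┃   Tom····█···                        ┃━
┃ HiHat█····█·█                        ┃ 
┃  Kick··██···█                        ┃ 


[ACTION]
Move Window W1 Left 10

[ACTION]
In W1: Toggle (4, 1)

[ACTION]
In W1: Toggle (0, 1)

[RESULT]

                                         
                                         
                                         
                                         
                                         
                                         
                  ┏━━━━━━━━━━━━━━━━━━━━━━
                  ┃ HexEditor            
                  ┠──────────────────────
                  ┃00000000  89 50 4e 47 
                  ┃00000010  49 b4 6d 2c 
                  ┃00000020  fd fd fd fd 
                  ┃00000030  b6 b6 b6 1d 
                  ┃00000040  d8 85 a5 8b 
                  ┃00000050  87 50 5b 5b 
┏━━━━━━━━━━━━━━━━━━━━━━━━━━━━━━━━━━━━━━┓ 
┃ MusicSequencer                       ┃ 
┠──────────────────────────────────────┨ 
┃      ▼1234567                        ┃ 
┃  Bass·█····██                        ┃ 
┃ Snare█·█····█                        ┃ 
┃   Tom····█···                        ┃━
┃ HiHat█····█·█                        ┃ 
┃  Kick·███···█                        ┃ 


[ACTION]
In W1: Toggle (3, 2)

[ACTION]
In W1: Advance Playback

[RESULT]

                                         
                                         
                                         
                                         
                                         
                                         
                  ┏━━━━━━━━━━━━━━━━━━━━━━
                  ┃ HexEditor            
                  ┠──────────────────────
                  ┃00000000  89 50 4e 47 
                  ┃00000010  49 b4 6d 2c 
                  ┃00000020  fd fd fd fd 
                  ┃00000030  b6 b6 b6 1d 
                  ┃00000040  d8 85 a5 8b 
                  ┃00000050  87 50 5b 5b 
┏━━━━━━━━━━━━━━━━━━━━━━━━━━━━━━━━━━━━━━┓ 
┃ MusicSequencer                       ┃ 
┠──────────────────────────────────────┨ 
┃      0▼234567                        ┃ 
┃  Bass·█····██                        ┃ 
┃ Snare█·█····█                        ┃ 
┃   Tom····█···                        ┃━
┃ HiHat█·█··█·█                        ┃ 
┃  Kick·███···█                        ┃ 


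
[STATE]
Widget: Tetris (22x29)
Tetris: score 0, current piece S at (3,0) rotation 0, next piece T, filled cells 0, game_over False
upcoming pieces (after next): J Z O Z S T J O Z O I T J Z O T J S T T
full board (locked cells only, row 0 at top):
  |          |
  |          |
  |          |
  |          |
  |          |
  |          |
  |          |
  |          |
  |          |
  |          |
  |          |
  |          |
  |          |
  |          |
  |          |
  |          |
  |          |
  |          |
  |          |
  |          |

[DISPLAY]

    ░░    │Next:      
   ░░     │ ▒         
          │▒▒▒        
          │           
          │           
          │           
          │Score:     
          │0          
          │           
          │           
          │           
          │           
          │           
          │           
          │           
          │           
          │           
          │           
          │           
          │           
          │           
          │           
          │           
          │           
          │           
          │           
          │           
          │           
          │           


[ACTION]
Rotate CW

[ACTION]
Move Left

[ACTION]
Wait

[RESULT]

          │Next:      
  ░       │ ▒         
  ░░      │▒▒▒        
   ░      │           
          │           
          │           
          │Score:     
          │0          
          │           
          │           
          │           
          │           
          │           
          │           
          │           
          │           
          │           
          │           
          │           
          │           
          │           
          │           
          │           
          │           
          │           
          │           
          │           
          │           
          │           


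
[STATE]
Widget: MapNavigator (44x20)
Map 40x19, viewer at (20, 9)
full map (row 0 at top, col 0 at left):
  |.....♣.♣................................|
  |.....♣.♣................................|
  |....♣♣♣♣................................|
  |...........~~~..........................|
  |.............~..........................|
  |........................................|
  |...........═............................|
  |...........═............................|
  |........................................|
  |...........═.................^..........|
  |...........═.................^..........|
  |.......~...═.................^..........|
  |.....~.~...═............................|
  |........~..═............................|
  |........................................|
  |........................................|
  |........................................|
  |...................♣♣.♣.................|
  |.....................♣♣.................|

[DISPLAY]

                                            
  .....♣.♣................................  
  .....♣.♣................................  
  ....♣♣♣♣................................  
  ...........~~~..........................  
  .............~..........................  
  ........................................  
  ...........═............................  
  ...........═............................  
  ........................................  
  ...........═........@........^..........  
  ...........═.................^..........  
  .......~...═.................^..........  
  .....~.~...═............................  
  ........~..═............................  
  ........................................  
  ........................................  
  ........................................  
  ...................♣♣.♣.................  
  .....................♣♣.................  


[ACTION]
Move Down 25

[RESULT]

  ........................................  
  ...........═.................^..........  
  ...........═.................^..........  
  .......~...═.................^..........  
  .....~.~...═............................  
  ........~..═............................  
  ........................................  
  ........................................  
  ........................................  
  ...................♣♣.♣.................  
  ....................@♣♣.................  
                                            
                                            
                                            
                                            
                                            
                                            
                                            
                                            
                                            


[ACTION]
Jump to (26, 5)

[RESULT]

                                            
                                            
                                            
                                            
                                            
.♣.♣................................        
.♣.♣................................        
♣♣♣♣................................        
.......~~~..........................        
.........~..........................        
......................@.............        
.......═............................        
.......═............................        
....................................        
.......═.................^..........        
.......═.................^..........        
...~...═.................^..........        
.~.~...═............................        
....~..═............................        
....................................        


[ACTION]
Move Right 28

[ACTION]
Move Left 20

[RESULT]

                                            
                                            
                                            
                                            
                                            
   .....♣.♣................................ 
   .....♣.♣................................ 
   ....♣♣♣♣................................ 
   ...........~~~.......................... 
   .............~.......................... 
   ...................@.................... 
   ...........═............................ 
   ...........═............................ 
   ........................................ 
   ...........═.................^.......... 
   ...........═.................^.......... 
   .......~...═.................^.......... 
   .....~.~...═............................ 
   ........~..═............................ 
   ........................................ 


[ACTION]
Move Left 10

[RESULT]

                                            
                                            
                                            
                                            
                                            
             .....♣.♣.......................
             .....♣.♣.......................
             ....♣♣♣♣.......................
             ...........~~~.................
             .............~.................
             .........@.....................
             ...........═...................
             ...........═...................
             ...............................
             ...........═.................^.
             ...........═.................^.
             .......~...═.................^.
             .....~.~...═...................
             ........~..═...................
             ...............................


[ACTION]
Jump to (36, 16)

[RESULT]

..........................                  
..........................                  
..........................                  
...............^..........                  
...............^..........                  
...............^..........                  
..........................                  
..........................                  
..........................                  
..........................                  
......................@...                  
.....♣♣.♣.................                  
.......♣♣.................                  
                                            
                                            
                                            
                                            
                                            
                                            
                                            


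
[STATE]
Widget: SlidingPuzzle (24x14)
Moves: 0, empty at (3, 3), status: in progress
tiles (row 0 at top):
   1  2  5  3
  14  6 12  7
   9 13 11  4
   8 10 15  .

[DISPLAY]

┌────┬────┬────┬────┐   
│  1 │  2 │  5 │  3 │   
├────┼────┼────┼────┤   
│ 14 │  6 │ 12 │  7 │   
├────┼────┼────┼────┤   
│  9 │ 13 │ 11 │  4 │   
├────┼────┼────┼────┤   
│  8 │ 10 │ 15 │    │   
└────┴────┴────┴────┘   
Moves: 0                
                        
                        
                        
                        


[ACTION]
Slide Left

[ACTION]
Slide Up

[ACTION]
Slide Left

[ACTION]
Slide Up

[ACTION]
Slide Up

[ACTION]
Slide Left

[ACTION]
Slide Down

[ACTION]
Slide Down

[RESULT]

┌────┬────┬────┬────┐   
│  1 │  2 │  5 │  3 │   
├────┼────┼────┼────┤   
│ 14 │  6 │ 12 │    │   
├────┼────┼────┼────┤   
│  9 │ 13 │ 11 │  7 │   
├────┼────┼────┼────┤   
│  8 │ 10 │ 15 │  4 │   
└────┴────┴────┴────┘   
Moves: 2                
                        
                        
                        
                        


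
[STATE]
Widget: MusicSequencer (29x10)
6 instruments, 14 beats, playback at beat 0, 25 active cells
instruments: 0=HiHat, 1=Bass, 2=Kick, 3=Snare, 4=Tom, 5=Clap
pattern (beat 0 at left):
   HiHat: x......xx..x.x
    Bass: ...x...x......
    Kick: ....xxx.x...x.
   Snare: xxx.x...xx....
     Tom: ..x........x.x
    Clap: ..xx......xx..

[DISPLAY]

      ▼1234567890123         
 HiHat█······██··█·█         
  Bass···█···█······         
  Kick····███·█···█·         
 Snare███·█···██····         
   Tom··█········█·█         
  Clap··██······██··         
                             
                             
                             


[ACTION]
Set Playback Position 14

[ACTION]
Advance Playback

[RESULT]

      0▼234567890123         
 HiHat█······██··█·█         
  Bass···█···█······         
  Kick····███·█···█·         
 Snare███·█···██····         
   Tom··█········█·█         
  Clap··██······██··         
                             
                             
                             


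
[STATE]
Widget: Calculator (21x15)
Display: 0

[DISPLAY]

                    0
┌───┬───┬───┬───┐    
│ 7 │ 8 │ 9 │ ÷ │    
├───┼───┼───┼───┤    
│ 4 │ 5 │ 6 │ × │    
├───┼───┼───┼───┤    
│ 1 │ 2 │ 3 │ - │    
├───┼───┼───┼───┤    
│ 0 │ . │ = │ + │    
├───┼───┼───┼───┤    
│ C │ MC│ MR│ M+│    
└───┴───┴───┴───┘    
                     
                     
                     


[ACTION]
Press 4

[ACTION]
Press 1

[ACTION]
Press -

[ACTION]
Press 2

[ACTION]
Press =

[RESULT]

                   39
┌───┬───┬───┬───┐    
│ 7 │ 8 │ 9 │ ÷ │    
├───┼───┼───┼───┤    
│ 4 │ 5 │ 6 │ × │    
├───┼───┼───┼───┤    
│ 1 │ 2 │ 3 │ - │    
├───┼───┼───┼───┤    
│ 0 │ . │ = │ + │    
├───┼───┼───┼───┤    
│ C │ MC│ MR│ M+│    
└───┴───┴───┴───┘    
                     
                     
                     


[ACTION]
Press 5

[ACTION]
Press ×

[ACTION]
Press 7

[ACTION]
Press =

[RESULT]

                   35
┌───┬───┬───┬───┐    
│ 7 │ 8 │ 9 │ ÷ │    
├───┼───┼───┼───┤    
│ 4 │ 5 │ 6 │ × │    
├───┼───┼───┼───┤    
│ 1 │ 2 │ 3 │ - │    
├───┼───┼───┼───┤    
│ 0 │ . │ = │ + │    
├───┼───┼───┼───┤    
│ C │ MC│ MR│ M+│    
└───┴───┴───┴───┘    
                     
                     
                     


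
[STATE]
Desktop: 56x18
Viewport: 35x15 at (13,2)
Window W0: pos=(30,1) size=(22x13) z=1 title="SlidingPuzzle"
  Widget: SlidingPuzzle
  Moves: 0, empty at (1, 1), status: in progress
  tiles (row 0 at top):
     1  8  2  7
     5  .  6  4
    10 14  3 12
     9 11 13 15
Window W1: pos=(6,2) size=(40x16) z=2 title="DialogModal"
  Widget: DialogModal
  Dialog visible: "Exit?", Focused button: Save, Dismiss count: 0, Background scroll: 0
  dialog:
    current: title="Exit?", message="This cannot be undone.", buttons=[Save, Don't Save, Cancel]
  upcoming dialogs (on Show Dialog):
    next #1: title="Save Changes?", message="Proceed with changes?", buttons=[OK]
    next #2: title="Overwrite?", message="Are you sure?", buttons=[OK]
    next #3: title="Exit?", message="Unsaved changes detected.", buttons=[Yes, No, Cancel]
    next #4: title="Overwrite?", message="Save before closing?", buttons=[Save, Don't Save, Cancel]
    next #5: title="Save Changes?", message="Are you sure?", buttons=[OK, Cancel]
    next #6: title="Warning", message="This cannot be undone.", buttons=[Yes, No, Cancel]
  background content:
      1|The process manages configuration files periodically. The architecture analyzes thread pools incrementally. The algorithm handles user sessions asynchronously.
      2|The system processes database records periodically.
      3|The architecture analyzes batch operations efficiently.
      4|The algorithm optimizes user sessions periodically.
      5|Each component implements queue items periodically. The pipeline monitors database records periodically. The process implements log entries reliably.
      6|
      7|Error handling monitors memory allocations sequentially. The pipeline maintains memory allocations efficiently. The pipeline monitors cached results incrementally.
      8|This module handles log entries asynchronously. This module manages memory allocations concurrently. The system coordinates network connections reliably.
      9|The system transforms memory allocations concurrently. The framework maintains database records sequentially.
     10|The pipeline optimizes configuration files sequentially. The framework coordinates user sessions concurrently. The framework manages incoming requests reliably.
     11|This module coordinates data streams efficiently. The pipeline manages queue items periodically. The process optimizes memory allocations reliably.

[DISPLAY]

━━━━━━━━━━━━━━━━━━━━━━━━━━━━━━━━┓  
gModal                          ┃──
────────────────────────────────┨┬─
ocess manages configuration file┃│ 
stem processes database records ┃┼─
chitecture analyzes batch operat┃│ 
────────────────────────────┐ns ┃┼─
          Exit?             │ms ┃│ 
  This cannot be undone.    │   ┃┼─
Save]  Don't Save   Cancel  │cat┃│ 
────────────────────────────┘nch┃┴─
stem transforms memory allocatio┃━━
peline optimizes configuration f┃  
odule coordinates data streams e┃  
                                ┃  


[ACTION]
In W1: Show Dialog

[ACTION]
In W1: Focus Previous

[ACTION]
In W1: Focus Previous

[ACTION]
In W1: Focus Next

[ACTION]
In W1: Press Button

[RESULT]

━━━━━━━━━━━━━━━━━━━━━━━━━━━━━━━━┓  
gModal                          ┃──
────────────────────────────────┨┬─
ocess manages configuration file┃│ 
stem processes database records ┃┼─
chitecture analyzes batch operat┃│ 
gorithm optimizes user sessions ┃┼─
omponent implements queue items ┃│ 
                                ┃┼─
handling monitors memory allocat┃│ 
odule handles log entries asynch┃┴─
stem transforms memory allocatio┃━━
peline optimizes configuration f┃  
odule coordinates data streams e┃  
                                ┃  


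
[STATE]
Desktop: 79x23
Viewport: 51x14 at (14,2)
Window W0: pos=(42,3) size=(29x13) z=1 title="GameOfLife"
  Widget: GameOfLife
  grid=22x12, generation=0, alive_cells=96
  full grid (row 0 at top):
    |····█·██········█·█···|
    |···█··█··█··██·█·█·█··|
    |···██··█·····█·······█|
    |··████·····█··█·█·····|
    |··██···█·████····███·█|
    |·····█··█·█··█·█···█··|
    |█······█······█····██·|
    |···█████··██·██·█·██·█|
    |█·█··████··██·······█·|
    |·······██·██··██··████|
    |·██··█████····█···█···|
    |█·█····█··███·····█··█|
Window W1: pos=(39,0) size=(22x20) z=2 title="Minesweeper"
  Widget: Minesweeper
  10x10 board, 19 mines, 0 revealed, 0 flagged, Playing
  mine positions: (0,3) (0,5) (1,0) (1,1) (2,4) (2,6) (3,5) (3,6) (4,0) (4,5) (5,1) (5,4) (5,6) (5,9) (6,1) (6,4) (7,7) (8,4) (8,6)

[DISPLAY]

                         ┠────────────────────┨    
                         ┃■■■■■■■■■■          ┃━━━━
                         ┃■■■■■■■■■■          ┃    
                         ┃■■■■■■■■■■          ┃────
                         ┃■■■■■■■■■■          ┃    
                         ┃■■■■■■■■■■          ┃···█
                         ┃■■■■■■■■■■          ┃····
                         ┃■■■■■■■■■■          ┃██·█
                         ┃■■■■■■■■■■          ┃·█··
                         ┃■■■■■■■■■■          ┃·██·
                         ┃■■■■■■■■■■          ┃██·█
                         ┃                    ┃··█·
                         ┃                    ┃████
                         ┃                    ┃━━━━


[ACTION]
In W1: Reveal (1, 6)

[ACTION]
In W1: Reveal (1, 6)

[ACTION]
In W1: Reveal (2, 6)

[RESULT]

                         ┠────────────────────┨    
                         ┃■■■✹■✹■■■■          ┃━━━━
                         ┃✹✹■■■■2■■■          ┃    
                         ┃■■■■✹■✹■■■          ┃────
                         ┃■■■■■✹✹■■■          ┃    
                         ┃✹■■■■✹■■■■          ┃···█
                         ┃■✹■■✹■✹■■✹          ┃····
                         ┃■✹■■✹■■■■■          ┃██·█
                         ┃■■■■■■■✹■■          ┃·█··
                         ┃■■■■✹■✹■■■          ┃·██·
                         ┃■■■■■■■■■■          ┃██·█
                         ┃                    ┃··█·
                         ┃                    ┃████
                         ┃                    ┃━━━━


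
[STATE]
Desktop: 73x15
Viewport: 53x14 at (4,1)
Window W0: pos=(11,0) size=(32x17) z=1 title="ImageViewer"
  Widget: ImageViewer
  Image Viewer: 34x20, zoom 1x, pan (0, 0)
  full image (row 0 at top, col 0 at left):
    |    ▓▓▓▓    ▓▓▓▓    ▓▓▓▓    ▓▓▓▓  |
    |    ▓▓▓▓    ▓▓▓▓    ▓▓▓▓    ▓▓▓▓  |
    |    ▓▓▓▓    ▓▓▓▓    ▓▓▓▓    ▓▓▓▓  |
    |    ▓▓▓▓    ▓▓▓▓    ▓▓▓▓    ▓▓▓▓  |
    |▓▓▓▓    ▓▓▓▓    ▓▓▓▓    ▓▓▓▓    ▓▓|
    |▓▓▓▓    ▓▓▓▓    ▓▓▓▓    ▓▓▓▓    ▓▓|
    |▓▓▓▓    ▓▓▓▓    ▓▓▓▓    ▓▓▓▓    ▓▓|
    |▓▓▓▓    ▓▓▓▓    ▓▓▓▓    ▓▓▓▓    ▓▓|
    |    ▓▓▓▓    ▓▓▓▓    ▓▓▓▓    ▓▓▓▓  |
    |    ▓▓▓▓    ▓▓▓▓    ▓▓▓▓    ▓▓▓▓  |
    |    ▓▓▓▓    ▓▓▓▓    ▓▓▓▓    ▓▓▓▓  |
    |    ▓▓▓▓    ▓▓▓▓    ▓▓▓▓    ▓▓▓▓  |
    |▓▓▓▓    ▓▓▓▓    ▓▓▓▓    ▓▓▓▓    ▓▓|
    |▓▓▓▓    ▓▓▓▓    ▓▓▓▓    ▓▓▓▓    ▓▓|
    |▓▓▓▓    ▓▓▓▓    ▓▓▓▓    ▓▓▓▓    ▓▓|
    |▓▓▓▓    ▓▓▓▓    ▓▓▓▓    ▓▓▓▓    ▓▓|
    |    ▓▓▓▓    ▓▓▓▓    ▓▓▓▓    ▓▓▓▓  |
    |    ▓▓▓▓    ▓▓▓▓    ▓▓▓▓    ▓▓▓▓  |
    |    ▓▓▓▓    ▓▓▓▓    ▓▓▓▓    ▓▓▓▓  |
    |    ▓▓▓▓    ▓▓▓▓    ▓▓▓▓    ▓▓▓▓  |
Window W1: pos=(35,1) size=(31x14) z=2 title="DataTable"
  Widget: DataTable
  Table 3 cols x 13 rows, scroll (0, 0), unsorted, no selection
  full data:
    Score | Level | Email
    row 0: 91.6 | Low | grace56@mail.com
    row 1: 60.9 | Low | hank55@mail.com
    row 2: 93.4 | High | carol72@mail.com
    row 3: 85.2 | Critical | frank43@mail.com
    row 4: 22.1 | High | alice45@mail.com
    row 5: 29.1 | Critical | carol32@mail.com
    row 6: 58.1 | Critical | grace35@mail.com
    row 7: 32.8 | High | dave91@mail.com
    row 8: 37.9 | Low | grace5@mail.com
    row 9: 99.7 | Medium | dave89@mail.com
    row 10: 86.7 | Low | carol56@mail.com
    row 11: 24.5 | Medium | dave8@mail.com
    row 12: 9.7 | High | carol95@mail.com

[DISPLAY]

       ┃ ImageViewer           ┏━━━━━━━━━━━━━━━━━━━━━
       ┠───────────────────────┃ DataTable           
       ┃    ▓▓▓▓    ▓▓▓▓    ▓▓▓┠─────────────────────
       ┃    ▓▓▓▓    ▓▓▓▓    ▓▓▓┃Score│Level   │Email 
       ┃    ▓▓▓▓    ▓▓▓▓    ▓▓▓┃─────┼────────┼──────
       ┃    ▓▓▓▓    ▓▓▓▓    ▓▓▓┃91.6 │Low     │grace5
       ┃▓▓▓▓    ▓▓▓▓    ▓▓▓▓   ┃60.9 │Low     │hank55
       ┃▓▓▓▓    ▓▓▓▓    ▓▓▓▓   ┃93.4 │High    │carol7
       ┃▓▓▓▓    ▓▓▓▓    ▓▓▓▓   ┃85.2 │Critical│frank4
       ┃▓▓▓▓    ▓▓▓▓    ▓▓▓▓   ┃22.1 │High    │alice4
       ┃    ▓▓▓▓    ▓▓▓▓    ▓▓▓┃29.1 │Critical│carol3
       ┃    ▓▓▓▓    ▓▓▓▓    ▓▓▓┃58.1 │Critical│grace3
       ┃    ▓▓▓▓    ▓▓▓▓    ▓▓▓┃32.8 │High    │dave91
       ┃    ▓▓▓▓    ▓▓▓▓    ▓▓▓┗━━━━━━━━━━━━━━━━━━━━━


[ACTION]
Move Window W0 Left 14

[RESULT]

ageViewer                  ┃   ┏━━━━━━━━━━━━━━━━━━━━━
───────────────────────────┨   ┃ DataTable           
 ▓▓▓▓    ▓▓▓▓    ▓▓▓▓    ▓▓┃   ┠─────────────────────
 ▓▓▓▓    ▓▓▓▓    ▓▓▓▓    ▓▓┃   ┃Score│Level   │Email 
 ▓▓▓▓    ▓▓▓▓    ▓▓▓▓    ▓▓┃   ┃─────┼────────┼──────
 ▓▓▓▓    ▓▓▓▓    ▓▓▓▓    ▓▓┃   ┃91.6 │Low     │grace5
▓    ▓▓▓▓    ▓▓▓▓    ▓▓▓▓  ┃   ┃60.9 │Low     │hank55
▓    ▓▓▓▓    ▓▓▓▓    ▓▓▓▓  ┃   ┃93.4 │High    │carol7
▓    ▓▓▓▓    ▓▓▓▓    ▓▓▓▓  ┃   ┃85.2 │Critical│frank4
▓    ▓▓▓▓    ▓▓▓▓    ▓▓▓▓  ┃   ┃22.1 │High    │alice4
 ▓▓▓▓    ▓▓▓▓    ▓▓▓▓    ▓▓┃   ┃29.1 │Critical│carol3
 ▓▓▓▓    ▓▓▓▓    ▓▓▓▓    ▓▓┃   ┃58.1 │Critical│grace3
 ▓▓▓▓    ▓▓▓▓    ▓▓▓▓    ▓▓┃   ┃32.8 │High    │dave91
 ▓▓▓▓    ▓▓▓▓    ▓▓▓▓    ▓▓┃   ┗━━━━━━━━━━━━━━━━━━━━━


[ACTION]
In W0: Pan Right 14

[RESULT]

ageViewer                  ┃   ┏━━━━━━━━━━━━━━━━━━━━━
───────────────────────────┨   ┃ DataTable           
   ▓▓▓▓    ▓▓▓▓            ┃   ┠─────────────────────
   ▓▓▓▓    ▓▓▓▓            ┃   ┃Score│Level   │Email 
   ▓▓▓▓    ▓▓▓▓            ┃   ┃─────┼────────┼──────
   ▓▓▓▓    ▓▓▓▓            ┃   ┃91.6 │Low     │grace5
▓▓▓    ▓▓▓▓    ▓▓          ┃   ┃60.9 │Low     │hank55
▓▓▓    ▓▓▓▓    ▓▓          ┃   ┃93.4 │High    │carol7
▓▓▓    ▓▓▓▓    ▓▓          ┃   ┃85.2 │Critical│frank4
▓▓▓    ▓▓▓▓    ▓▓          ┃   ┃22.1 │High    │alice4
   ▓▓▓▓    ▓▓▓▓            ┃   ┃29.1 │Critical│carol3
   ▓▓▓▓    ▓▓▓▓            ┃   ┃58.1 │Critical│grace3
   ▓▓▓▓    ▓▓▓▓            ┃   ┃32.8 │High    │dave91
   ▓▓▓▓    ▓▓▓▓            ┃   ┗━━━━━━━━━━━━━━━━━━━━━
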